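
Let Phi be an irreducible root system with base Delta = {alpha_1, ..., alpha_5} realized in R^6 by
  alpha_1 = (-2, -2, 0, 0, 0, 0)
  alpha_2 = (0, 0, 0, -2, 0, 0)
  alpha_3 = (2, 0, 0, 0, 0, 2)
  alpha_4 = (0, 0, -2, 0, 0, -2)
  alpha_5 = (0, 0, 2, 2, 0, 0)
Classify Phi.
B5

Compute the Cartan integers a_ij = 2(alpha_i, alpha_j)/(alpha_j, alpha_j); the resulting 5x5 Cartan matrix is
[[2, 0, -1, 0, 0], [0, 2, 0, 0, -1], [-1, 0, 2, -1, 0], [0, 0, -1, 2, -1], [0, -2, 0, -1, 2]].
The roots have two lengths (squared-length ratio 2:1); the short ones are alpha_{2}. The associated Dynkin diagram is a chain of 5 nodes with a double edge at one end; the terminal node there is the unique short simple root (B_5), so the type is B_5 (the algebra so(11)).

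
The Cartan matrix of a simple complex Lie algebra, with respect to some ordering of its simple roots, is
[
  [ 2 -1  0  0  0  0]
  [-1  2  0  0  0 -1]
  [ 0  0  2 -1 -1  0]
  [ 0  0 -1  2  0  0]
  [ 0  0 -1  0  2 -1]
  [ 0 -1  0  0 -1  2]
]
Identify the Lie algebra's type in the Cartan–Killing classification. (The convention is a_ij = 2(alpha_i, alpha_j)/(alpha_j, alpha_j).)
A_6 (sl(7))

The matrix has rank 6 with 2's on the diagonal. Reading the off-diagonal entries as Dynkin edges (a single edge where a_ij = a_ji = -1; a double or triple edge where a_ij * a_ji = 2 or 3), the diagram is a chain of 6 nodes with single edges (A_6). One simple-root ordering that puts it in standard form is (alpha_4, alpha_3, alpha_5, alpha_6, alpha_2, alpha_1). So the algebra is type A_6, i.e. sl(7).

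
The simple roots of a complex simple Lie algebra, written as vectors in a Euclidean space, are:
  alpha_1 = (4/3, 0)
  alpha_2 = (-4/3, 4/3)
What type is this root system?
Compute the Cartan integers a_ij = 2(alpha_i, alpha_j)/(alpha_j, alpha_j); the resulting 2x2 Cartan matrix is
[[2, -1], [-2, 2]].
The roots have two lengths (squared-length ratio 2:1); the short ones are alpha_{1}. The associated Dynkin diagram is a chain of 2 nodes with a double edge at one end; the terminal node there is the unique short simple root (B_2), so the type is B_2 (the algebra so(5)).

B_2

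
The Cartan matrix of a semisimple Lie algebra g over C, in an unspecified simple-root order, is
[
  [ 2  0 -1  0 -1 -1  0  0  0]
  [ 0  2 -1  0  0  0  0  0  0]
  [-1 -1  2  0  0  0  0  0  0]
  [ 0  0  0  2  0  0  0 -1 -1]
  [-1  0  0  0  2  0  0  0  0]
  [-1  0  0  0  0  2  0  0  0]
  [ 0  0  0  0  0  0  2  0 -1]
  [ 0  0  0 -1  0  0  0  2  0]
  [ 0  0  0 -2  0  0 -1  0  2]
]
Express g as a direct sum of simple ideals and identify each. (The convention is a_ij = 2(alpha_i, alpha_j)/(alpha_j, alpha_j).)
D5 ⊕ F4

The diagram associated to this matrix has two connected components: the simple roots {alpha_1, alpha_2, alpha_3, alpha_5, alpha_6} form a chain of 3 nodes with a fork of two nodes at one end (D_5), and {alpha_4, alpha_7, alpha_8, alpha_9} form a chain of 4 nodes with a double edge between the middle two (F_4). A semisimple Lie algebra decomposes uniquely as the direct sum of simple ideals, one per connected component of its Dynkin diagram, so g ≅ D_5 ⊕ F_4 (dimension 45 + 52 = 97).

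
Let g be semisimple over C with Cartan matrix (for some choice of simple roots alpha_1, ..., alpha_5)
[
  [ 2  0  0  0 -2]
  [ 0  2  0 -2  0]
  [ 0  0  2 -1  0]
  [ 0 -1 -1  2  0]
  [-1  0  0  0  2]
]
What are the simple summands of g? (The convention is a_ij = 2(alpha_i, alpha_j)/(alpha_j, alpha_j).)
type B_2 + type C_3

The diagram associated to this matrix has two connected components: the simple roots {alpha_1, alpha_5} form a chain of 2 nodes with a double edge at one end; the terminal node there is the unique short simple root (B_2), and {alpha_2, alpha_3, alpha_4} form a chain of 3 nodes with a double edge at one end; the terminal node there is the unique long simple root (C_3). A semisimple Lie algebra decomposes uniquely as the direct sum of simple ideals, one per connected component of its Dynkin diagram, so g ≅ B_2 ⊕ C_3 (dimension 10 + 21 = 31).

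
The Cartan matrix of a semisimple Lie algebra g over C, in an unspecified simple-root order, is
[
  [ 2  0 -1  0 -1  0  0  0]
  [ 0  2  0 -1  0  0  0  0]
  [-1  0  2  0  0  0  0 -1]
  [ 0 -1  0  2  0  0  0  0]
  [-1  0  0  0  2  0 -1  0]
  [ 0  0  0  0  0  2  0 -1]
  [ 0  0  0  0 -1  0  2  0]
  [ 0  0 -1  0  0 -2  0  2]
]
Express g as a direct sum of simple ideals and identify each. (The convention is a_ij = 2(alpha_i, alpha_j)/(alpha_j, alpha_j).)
A_2 + B_6

The diagram associated to this matrix has two connected components: the simple roots {alpha_2, alpha_4} form a chain of 2 nodes with single edges (A_2), and {alpha_1, alpha_3, alpha_5, alpha_6, alpha_7, alpha_8} form a chain of 6 nodes with a double edge at one end; the terminal node there is the unique short simple root (B_6). A semisimple Lie algebra decomposes uniquely as the direct sum of simple ideals, one per connected component of its Dynkin diagram, so g ≅ A_2 ⊕ B_6 (dimension 8 + 78 = 86).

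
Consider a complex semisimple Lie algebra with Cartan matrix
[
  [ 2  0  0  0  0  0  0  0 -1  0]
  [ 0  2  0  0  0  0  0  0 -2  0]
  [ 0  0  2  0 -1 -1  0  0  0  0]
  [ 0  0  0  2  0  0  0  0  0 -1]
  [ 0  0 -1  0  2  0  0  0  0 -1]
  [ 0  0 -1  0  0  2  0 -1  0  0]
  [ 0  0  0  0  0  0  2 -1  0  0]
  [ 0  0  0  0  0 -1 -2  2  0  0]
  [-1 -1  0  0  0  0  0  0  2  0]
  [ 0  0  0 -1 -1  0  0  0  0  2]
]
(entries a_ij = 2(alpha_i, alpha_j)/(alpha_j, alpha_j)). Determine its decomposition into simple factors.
type B_7 ⊕ type C_3

The diagram associated to this matrix has two connected components: the simple roots {alpha_3, alpha_4, alpha_5, alpha_6, alpha_7, alpha_8, alpha_10} form a chain of 7 nodes with a double edge at one end; the terminal node there is the unique short simple root (B_7), and {alpha_1, alpha_2, alpha_9} form a chain of 3 nodes with a double edge at one end; the terminal node there is the unique long simple root (C_3). A semisimple Lie algebra decomposes uniquely as the direct sum of simple ideals, one per connected component of its Dynkin diagram, so g ≅ B_7 ⊕ C_3 (dimension 105 + 21 = 126).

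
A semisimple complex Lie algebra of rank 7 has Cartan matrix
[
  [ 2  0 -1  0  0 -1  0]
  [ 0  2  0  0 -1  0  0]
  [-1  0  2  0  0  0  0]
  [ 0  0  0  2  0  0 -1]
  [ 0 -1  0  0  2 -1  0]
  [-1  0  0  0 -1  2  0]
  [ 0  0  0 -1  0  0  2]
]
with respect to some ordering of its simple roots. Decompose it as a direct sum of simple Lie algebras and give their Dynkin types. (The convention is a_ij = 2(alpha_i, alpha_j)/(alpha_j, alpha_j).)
A2 + A5

The diagram associated to this matrix has two connected components: the simple roots {alpha_4, alpha_7} form a chain of 2 nodes with single edges (A_2), and {alpha_1, alpha_2, alpha_3, alpha_5, alpha_6} form a chain of 5 nodes with single edges (A_5). A semisimple Lie algebra decomposes uniquely as the direct sum of simple ideals, one per connected component of its Dynkin diagram, so g ≅ A_2 ⊕ A_5 (dimension 8 + 35 = 43).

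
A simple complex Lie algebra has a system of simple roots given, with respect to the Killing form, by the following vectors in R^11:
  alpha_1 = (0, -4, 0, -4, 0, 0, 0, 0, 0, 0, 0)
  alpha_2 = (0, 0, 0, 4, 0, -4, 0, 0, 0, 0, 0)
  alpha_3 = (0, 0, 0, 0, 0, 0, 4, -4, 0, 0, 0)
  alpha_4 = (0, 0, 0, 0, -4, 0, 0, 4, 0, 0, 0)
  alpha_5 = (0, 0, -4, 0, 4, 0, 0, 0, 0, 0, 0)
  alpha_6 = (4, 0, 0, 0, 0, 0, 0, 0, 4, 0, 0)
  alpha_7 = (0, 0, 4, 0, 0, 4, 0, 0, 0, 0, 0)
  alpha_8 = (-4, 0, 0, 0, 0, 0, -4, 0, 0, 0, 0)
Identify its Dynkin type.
type A_8

Compute the Cartan integers a_ij = 2(alpha_i, alpha_j)/(alpha_j, alpha_j); the resulting 8x8 Cartan matrix is
[[2, -1, 0, 0, 0, 0, 0, 0], [-1, 2, 0, 0, 0, 0, -1, 0], [0, 0, 2, -1, 0, 0, 0, -1], [0, 0, -1, 2, -1, 0, 0, 0], [0, 0, 0, -1, 2, 0, -1, 0], [0, 0, 0, 0, 0, 2, 0, -1], [0, -1, 0, 0, -1, 0, 2, 0], [0, 0, -1, 0, 0, -1, 0, 2]].
All simple roots have the same length, so the diagram is simply laced. The associated Dynkin diagram is a chain of 8 nodes with single edges (A_8), so the type is A_8 (the algebra sl(9)).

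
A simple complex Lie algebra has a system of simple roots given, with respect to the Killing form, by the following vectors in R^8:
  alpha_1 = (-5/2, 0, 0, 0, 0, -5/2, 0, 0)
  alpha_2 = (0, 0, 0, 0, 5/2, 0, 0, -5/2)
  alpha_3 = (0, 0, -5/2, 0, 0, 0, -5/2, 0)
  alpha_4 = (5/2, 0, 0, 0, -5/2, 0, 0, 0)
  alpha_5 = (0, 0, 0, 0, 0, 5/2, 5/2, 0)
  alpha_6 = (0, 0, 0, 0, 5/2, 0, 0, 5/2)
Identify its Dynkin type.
D_6

Compute the Cartan integers a_ij = 2(alpha_i, alpha_j)/(alpha_j, alpha_j); the resulting 6x6 Cartan matrix is
[[2, 0, 0, -1, -1, 0], [0, 2, 0, -1, 0, 0], [0, 0, 2, 0, -1, 0], [-1, -1, 0, 2, 0, -1], [-1, 0, -1, 0, 2, 0], [0, 0, 0, -1, 0, 2]].
All simple roots have the same length, so the diagram is simply laced. The associated Dynkin diagram is a chain of 4 nodes with a fork of two nodes at one end (D_6), so the type is D_6 (the algebra so(12)).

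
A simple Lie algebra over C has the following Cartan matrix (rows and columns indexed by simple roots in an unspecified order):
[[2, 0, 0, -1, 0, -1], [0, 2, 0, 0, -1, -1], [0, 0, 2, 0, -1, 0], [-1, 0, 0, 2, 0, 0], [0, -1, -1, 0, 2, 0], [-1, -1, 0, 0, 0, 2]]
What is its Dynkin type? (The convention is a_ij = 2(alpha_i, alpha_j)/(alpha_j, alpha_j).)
The matrix has rank 6 with 2's on the diagonal. Reading the off-diagonal entries as Dynkin edges (a single edge where a_ij = a_ji = -1; a double or triple edge where a_ij * a_ji = 2 or 3), the diagram is a chain of 6 nodes with single edges (A_6). One simple-root ordering that puts it in standard form is (alpha_3, alpha_5, alpha_2, alpha_6, alpha_1, alpha_4). So the algebra is type A_6, i.e. sl(7).

type A_6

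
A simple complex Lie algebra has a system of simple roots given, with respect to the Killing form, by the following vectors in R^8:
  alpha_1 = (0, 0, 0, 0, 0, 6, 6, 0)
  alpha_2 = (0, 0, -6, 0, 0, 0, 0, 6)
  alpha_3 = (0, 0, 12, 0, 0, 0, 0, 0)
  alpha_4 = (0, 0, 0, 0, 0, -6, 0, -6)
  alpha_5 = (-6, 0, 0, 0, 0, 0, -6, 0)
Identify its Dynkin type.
C_5

Compute the Cartan integers a_ij = 2(alpha_i, alpha_j)/(alpha_j, alpha_j); the resulting 5x5 Cartan matrix is
[[2, 0, 0, -1, -1], [0, 2, -1, -1, 0], [0, -2, 2, 0, 0], [-1, -1, 0, 2, 0], [-1, 0, 0, 0, 2]].
The roots have two lengths (squared-length ratio 2:1); the short ones are alpha_{1,2,4,5}. The associated Dynkin diagram is a chain of 5 nodes with a double edge at one end; the terminal node there is the unique long simple root (C_5), so the type is C_5 (the algebra sp(10)).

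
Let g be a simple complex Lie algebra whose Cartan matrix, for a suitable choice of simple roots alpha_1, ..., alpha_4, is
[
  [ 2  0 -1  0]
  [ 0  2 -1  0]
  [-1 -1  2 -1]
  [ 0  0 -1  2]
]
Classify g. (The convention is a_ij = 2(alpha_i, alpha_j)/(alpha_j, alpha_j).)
The matrix has rank 4 with 2's on the diagonal. Reading the off-diagonal entries as Dynkin edges (a single edge where a_ij = a_ji = -1; a double or triple edge where a_ij * a_ji = 2 or 3), the diagram is a chain of 2 nodes with a fork of two nodes at one end (D_4). One simple-root ordering that puts it in standard form is (alpha_1, alpha_3, alpha_4, alpha_2). So the algebra is type D_4, i.e. so(8).

D_4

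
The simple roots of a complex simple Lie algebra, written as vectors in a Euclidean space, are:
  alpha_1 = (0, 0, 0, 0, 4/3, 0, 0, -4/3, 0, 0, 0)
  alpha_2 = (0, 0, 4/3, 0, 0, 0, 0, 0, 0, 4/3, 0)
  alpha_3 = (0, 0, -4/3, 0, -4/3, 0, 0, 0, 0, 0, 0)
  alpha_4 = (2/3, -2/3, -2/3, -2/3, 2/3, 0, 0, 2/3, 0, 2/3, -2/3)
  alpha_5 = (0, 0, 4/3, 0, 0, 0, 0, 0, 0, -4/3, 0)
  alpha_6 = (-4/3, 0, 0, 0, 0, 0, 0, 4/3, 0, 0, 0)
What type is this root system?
Compute the Cartan integers a_ij = 2(alpha_i, alpha_j)/(alpha_j, alpha_j); the resulting 6x6 Cartan matrix is
[[2, 0, -1, 0, 0, -1], [0, 2, -1, 0, 0, 0], [-1, -1, 2, 0, -1, 0], [0, 0, 0, 2, -1, 0], [0, 0, -1, -1, 2, 0], [-1, 0, 0, 0, 0, 2]].
All simple roots have the same length, so the diagram is simply laced. The associated Dynkin diagram is a chain of 5 nodes with one extra node attached to the third node from one end (E_6), so the type is E_6.

E_6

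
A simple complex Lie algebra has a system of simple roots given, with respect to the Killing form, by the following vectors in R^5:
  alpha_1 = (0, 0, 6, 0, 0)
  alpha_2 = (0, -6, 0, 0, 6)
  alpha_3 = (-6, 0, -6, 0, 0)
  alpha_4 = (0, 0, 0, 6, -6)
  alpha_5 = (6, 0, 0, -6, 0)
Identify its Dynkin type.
Compute the Cartan integers a_ij = 2(alpha_i, alpha_j)/(alpha_j, alpha_j); the resulting 5x5 Cartan matrix is
[[2, 0, -1, 0, 0], [0, 2, 0, -1, 0], [-2, 0, 2, 0, -1], [0, -1, 0, 2, -1], [0, 0, -1, -1, 2]].
The roots have two lengths (squared-length ratio 2:1); the short ones are alpha_{1}. The associated Dynkin diagram is a chain of 5 nodes with a double edge at one end; the terminal node there is the unique short simple root (B_5), so the type is B_5 (the algebra so(11)).

type B_5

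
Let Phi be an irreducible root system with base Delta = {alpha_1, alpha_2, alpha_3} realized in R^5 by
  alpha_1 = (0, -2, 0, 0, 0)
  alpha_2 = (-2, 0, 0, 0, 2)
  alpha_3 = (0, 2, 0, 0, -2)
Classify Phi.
Compute the Cartan integers a_ij = 2(alpha_i, alpha_j)/(alpha_j, alpha_j); the resulting 3x3 Cartan matrix is
[[2, 0, -1], [0, 2, -1], [-2, -1, 2]].
The roots have two lengths (squared-length ratio 2:1); the short ones are alpha_{1}. The associated Dynkin diagram is a chain of 3 nodes with a double edge at one end; the terminal node there is the unique short simple root (B_3), so the type is B_3 (the algebra so(7)).

B3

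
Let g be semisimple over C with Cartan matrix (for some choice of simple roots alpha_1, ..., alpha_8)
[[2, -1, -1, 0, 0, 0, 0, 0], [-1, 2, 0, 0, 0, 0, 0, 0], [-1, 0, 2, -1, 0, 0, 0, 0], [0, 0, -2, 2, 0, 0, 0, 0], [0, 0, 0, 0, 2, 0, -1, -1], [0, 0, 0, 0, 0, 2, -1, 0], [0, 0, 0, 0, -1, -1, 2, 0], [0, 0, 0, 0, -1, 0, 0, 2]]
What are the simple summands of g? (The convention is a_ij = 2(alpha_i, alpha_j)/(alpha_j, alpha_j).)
The diagram associated to this matrix has two connected components: the simple roots {alpha_5, alpha_6, alpha_7, alpha_8} form a chain of 4 nodes with single edges (A_4), and {alpha_1, alpha_2, alpha_3, alpha_4} form a chain of 4 nodes with a double edge at one end; the terminal node there is the unique long simple root (C_4). A semisimple Lie algebra decomposes uniquely as the direct sum of simple ideals, one per connected component of its Dynkin diagram, so g ≅ A_4 ⊕ C_4 (dimension 24 + 36 = 60).

type A_4 ⊕ type C_4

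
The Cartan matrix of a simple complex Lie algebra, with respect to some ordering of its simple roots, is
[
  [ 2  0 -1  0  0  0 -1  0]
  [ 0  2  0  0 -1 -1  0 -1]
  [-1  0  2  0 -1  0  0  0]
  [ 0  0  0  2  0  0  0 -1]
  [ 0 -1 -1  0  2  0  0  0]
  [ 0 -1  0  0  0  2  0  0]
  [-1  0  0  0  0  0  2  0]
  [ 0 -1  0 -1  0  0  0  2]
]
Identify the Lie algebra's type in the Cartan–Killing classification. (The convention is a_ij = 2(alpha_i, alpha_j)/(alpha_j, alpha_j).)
E8

The matrix has rank 8 with 2's on the diagonal. Reading the off-diagonal entries as Dynkin edges (a single edge where a_ij = a_ji = -1; a double or triple edge where a_ij * a_ji = 2 or 3), the diagram is a chain of 7 nodes with one extra node attached to the third node from one end (E_8). One simple-root ordering that puts it in standard form is (alpha_4, alpha_6, alpha_8, alpha_2, alpha_5, alpha_3, alpha_1, alpha_7). So the algebra is type E_8.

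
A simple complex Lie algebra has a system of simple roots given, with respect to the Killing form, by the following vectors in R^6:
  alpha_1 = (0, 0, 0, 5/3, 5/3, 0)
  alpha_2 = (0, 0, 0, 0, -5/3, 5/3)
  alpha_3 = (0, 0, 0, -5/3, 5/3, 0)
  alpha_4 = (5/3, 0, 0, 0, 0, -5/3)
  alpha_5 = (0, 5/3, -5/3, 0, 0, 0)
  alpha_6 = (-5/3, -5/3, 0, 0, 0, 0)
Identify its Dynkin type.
D_6

Compute the Cartan integers a_ij = 2(alpha_i, alpha_j)/(alpha_j, alpha_j); the resulting 6x6 Cartan matrix is
[[2, -1, 0, 0, 0, 0], [-1, 2, -1, -1, 0, 0], [0, -1, 2, 0, 0, 0], [0, -1, 0, 2, 0, -1], [0, 0, 0, 0, 2, -1], [0, 0, 0, -1, -1, 2]].
All simple roots have the same length, so the diagram is simply laced. The associated Dynkin diagram is a chain of 4 nodes with a fork of two nodes at one end (D_6), so the type is D_6 (the algebra so(12)).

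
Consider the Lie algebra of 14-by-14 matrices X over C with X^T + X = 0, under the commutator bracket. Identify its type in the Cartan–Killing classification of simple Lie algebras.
This is so(14) with 14 even, which has dimension 14(14-1)/2 = 91 and rank 14/2 = 7. In the classification of classical Lie algebras, the orthogonal algebra so(2n) in an even number of variables has type D_n; here n = 7, so the Dynkin diagram is a chain of 5 nodes with a fork of two nodes at one end (D_7). Hence the type is D_7.

D_7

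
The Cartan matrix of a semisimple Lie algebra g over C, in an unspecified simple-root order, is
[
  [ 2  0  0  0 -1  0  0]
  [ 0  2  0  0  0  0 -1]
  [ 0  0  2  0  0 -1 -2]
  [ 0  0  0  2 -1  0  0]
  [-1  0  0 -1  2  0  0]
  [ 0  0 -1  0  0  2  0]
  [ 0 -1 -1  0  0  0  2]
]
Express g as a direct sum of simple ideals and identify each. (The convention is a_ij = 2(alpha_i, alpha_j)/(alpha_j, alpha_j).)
A_3 ⊕ F_4

The diagram associated to this matrix has two connected components: the simple roots {alpha_1, alpha_4, alpha_5} form a chain of 3 nodes with single edges (A_3), and {alpha_2, alpha_3, alpha_6, alpha_7} form a chain of 4 nodes with a double edge between the middle two (F_4). A semisimple Lie algebra decomposes uniquely as the direct sum of simple ideals, one per connected component of its Dynkin diagram, so g ≅ A_3 ⊕ F_4 (dimension 15 + 52 = 67).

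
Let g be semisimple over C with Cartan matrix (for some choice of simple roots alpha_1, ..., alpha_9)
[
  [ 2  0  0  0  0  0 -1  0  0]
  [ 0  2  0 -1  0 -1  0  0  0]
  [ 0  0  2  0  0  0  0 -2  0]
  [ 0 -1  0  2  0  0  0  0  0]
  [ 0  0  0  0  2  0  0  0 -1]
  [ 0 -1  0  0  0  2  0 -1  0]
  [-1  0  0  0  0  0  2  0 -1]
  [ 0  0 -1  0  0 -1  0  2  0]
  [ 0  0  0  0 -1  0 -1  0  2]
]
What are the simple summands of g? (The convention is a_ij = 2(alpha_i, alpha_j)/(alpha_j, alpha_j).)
The diagram associated to this matrix has two connected components: the simple roots {alpha_1, alpha_5, alpha_7, alpha_9} form a chain of 4 nodes with single edges (A_4), and {alpha_2, alpha_3, alpha_4, alpha_6, alpha_8} form a chain of 5 nodes with a double edge at one end; the terminal node there is the unique long simple root (C_5). A semisimple Lie algebra decomposes uniquely as the direct sum of simple ideals, one per connected component of its Dynkin diagram, so g ≅ A_4 ⊕ C_5 (dimension 24 + 55 = 79).

A4 ⊕ C5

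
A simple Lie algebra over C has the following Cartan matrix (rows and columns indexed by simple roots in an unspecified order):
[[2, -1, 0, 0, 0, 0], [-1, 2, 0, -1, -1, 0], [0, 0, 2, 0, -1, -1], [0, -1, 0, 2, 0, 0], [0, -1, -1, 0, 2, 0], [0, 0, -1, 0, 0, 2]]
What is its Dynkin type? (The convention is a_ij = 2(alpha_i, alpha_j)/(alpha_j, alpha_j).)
The matrix has rank 6 with 2's on the diagonal. Reading the off-diagonal entries as Dynkin edges (a single edge where a_ij = a_ji = -1; a double or triple edge where a_ij * a_ji = 2 or 3), the diagram is a chain of 4 nodes with a fork of two nodes at one end (D_6). One simple-root ordering that puts it in standard form is (alpha_6, alpha_3, alpha_5, alpha_2, alpha_4, alpha_1). So the algebra is type D_6, i.e. so(12).

D_6 (so(12))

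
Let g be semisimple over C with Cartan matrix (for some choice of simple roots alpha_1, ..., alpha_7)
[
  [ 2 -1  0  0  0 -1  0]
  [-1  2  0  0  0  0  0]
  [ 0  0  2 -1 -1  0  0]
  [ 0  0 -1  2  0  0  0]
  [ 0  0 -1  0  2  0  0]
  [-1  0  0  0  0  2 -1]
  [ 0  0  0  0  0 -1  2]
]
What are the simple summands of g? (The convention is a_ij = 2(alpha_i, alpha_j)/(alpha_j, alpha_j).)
A_3 + A_4

The diagram associated to this matrix has two connected components: the simple roots {alpha_3, alpha_4, alpha_5} form a chain of 3 nodes with single edges (A_3), and {alpha_1, alpha_2, alpha_6, alpha_7} form a chain of 4 nodes with single edges (A_4). A semisimple Lie algebra decomposes uniquely as the direct sum of simple ideals, one per connected component of its Dynkin diagram, so g ≅ A_3 ⊕ A_4 (dimension 15 + 24 = 39).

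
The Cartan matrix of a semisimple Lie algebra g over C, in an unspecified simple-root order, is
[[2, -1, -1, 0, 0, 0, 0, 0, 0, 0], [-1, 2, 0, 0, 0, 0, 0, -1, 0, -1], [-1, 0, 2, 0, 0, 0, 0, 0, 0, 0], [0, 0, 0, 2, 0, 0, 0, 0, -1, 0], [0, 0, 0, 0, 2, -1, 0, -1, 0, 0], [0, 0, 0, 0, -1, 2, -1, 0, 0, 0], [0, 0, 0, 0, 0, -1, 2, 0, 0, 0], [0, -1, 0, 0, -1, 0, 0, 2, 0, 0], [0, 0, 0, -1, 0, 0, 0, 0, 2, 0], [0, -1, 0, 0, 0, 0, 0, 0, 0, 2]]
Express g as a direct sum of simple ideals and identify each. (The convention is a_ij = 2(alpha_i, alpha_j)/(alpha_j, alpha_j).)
type A_2 + type E_8

The diagram associated to this matrix has two connected components: the simple roots {alpha_4, alpha_9} form a chain of 2 nodes with single edges (A_2), and {alpha_1, alpha_2, alpha_3, alpha_5, alpha_6, alpha_7, alpha_8, alpha_10} form a chain of 7 nodes with one extra node attached to the third node from one end (E_8). A semisimple Lie algebra decomposes uniquely as the direct sum of simple ideals, one per connected component of its Dynkin diagram, so g ≅ A_2 ⊕ E_8 (dimension 8 + 248 = 256).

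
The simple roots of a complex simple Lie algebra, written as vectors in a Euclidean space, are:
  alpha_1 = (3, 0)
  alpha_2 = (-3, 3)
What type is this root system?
type B_2

Compute the Cartan integers a_ij = 2(alpha_i, alpha_j)/(alpha_j, alpha_j); the resulting 2x2 Cartan matrix is
[[2, -1], [-2, 2]].
The roots have two lengths (squared-length ratio 2:1); the short ones are alpha_{1}. The associated Dynkin diagram is a chain of 2 nodes with a double edge at one end; the terminal node there is the unique short simple root (B_2), so the type is B_2 (the algebra so(5)).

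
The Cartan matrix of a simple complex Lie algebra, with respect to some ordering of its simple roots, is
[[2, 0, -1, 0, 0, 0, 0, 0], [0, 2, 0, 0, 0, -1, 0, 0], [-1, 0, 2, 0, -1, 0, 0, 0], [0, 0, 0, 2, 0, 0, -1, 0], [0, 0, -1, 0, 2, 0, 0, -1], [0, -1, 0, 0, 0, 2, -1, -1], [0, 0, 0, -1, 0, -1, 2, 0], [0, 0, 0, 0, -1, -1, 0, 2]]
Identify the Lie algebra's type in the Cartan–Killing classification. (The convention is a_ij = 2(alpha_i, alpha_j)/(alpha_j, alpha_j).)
The matrix has rank 8 with 2's on the diagonal. Reading the off-diagonal entries as Dynkin edges (a single edge where a_ij = a_ji = -1; a double or triple edge where a_ij * a_ji = 2 or 3), the diagram is a chain of 7 nodes with one extra node attached to the third node from one end (E_8). One simple-root ordering that puts it in standard form is (alpha_4, alpha_2, alpha_7, alpha_6, alpha_8, alpha_5, alpha_3, alpha_1). So the algebra is type E_8.

type E_8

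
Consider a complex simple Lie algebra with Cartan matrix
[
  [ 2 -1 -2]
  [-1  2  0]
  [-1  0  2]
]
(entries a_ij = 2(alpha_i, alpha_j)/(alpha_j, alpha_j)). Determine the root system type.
type B_3

The matrix has rank 3 with 2's on the diagonal. Reading the off-diagonal entries as Dynkin edges (a single edge where a_ij = a_ji = -1; a double or triple edge where a_ij * a_ji = 2 or 3), the diagram is a chain of 3 nodes with a double edge at one end; the terminal node there is the unique short simple root (B_3). One simple-root ordering that puts it in standard form is (alpha_2, alpha_1, alpha_3). So the algebra is type B_3, i.e. so(7).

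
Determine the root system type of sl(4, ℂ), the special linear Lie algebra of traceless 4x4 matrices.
A_3 (sl(4))

This is sl(4), which has dimension 4^2 - 1 = 15 and rank 4 - 1 = 3 (a Cartan subalgebra is the diagonal traceless matrices). In the classification of classical Lie algebras, the special linear algebra sl(n+1) has type A_n; here n = 3, so the Dynkin diagram is a chain of 3 nodes with single edges (A_3). Hence the type is A_3.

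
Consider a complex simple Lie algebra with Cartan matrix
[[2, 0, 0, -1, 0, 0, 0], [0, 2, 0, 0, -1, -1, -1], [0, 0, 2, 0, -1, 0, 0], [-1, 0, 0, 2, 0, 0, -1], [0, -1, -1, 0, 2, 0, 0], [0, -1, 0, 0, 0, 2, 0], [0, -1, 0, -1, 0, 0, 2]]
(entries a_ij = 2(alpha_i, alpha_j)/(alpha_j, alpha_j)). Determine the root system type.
E_7

The matrix has rank 7 with 2's on the diagonal. Reading the off-diagonal entries as Dynkin edges (a single edge where a_ij = a_ji = -1; a double or triple edge where a_ij * a_ji = 2 or 3), the diagram is a chain of 6 nodes with one extra node attached to the third node from one end (E_7). One simple-root ordering that puts it in standard form is (alpha_3, alpha_6, alpha_5, alpha_2, alpha_7, alpha_4, alpha_1). So the algebra is type E_7.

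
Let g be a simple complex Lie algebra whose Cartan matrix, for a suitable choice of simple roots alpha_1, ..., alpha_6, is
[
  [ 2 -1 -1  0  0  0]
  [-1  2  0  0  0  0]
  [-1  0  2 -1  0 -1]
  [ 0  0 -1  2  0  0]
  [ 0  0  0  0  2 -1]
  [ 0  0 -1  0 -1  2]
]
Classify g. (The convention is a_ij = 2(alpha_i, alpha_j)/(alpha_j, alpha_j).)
The matrix has rank 6 with 2's on the diagonal. Reading the off-diagonal entries as Dynkin edges (a single edge where a_ij = a_ji = -1; a double or triple edge where a_ij * a_ji = 2 or 3), the diagram is a chain of 5 nodes with one extra node attached to the third node from one end (E_6). One simple-root ordering that puts it in standard form is (alpha_5, alpha_4, alpha_6, alpha_3, alpha_1, alpha_2). So the algebra is type E_6.

E_6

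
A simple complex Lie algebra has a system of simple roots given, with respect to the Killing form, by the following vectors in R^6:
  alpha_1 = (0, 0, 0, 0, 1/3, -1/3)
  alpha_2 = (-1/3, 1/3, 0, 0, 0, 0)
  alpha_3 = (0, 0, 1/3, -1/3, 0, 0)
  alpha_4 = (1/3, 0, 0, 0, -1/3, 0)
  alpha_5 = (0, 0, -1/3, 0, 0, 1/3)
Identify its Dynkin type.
Compute the Cartan integers a_ij = 2(alpha_i, alpha_j)/(alpha_j, alpha_j); the resulting 5x5 Cartan matrix is
[[2, 0, 0, -1, -1], [0, 2, 0, -1, 0], [0, 0, 2, 0, -1], [-1, -1, 0, 2, 0], [-1, 0, -1, 0, 2]].
All simple roots have the same length, so the diagram is simply laced. The associated Dynkin diagram is a chain of 5 nodes with single edges (A_5), so the type is A_5 (the algebra sl(6)).

A_5 (sl(6))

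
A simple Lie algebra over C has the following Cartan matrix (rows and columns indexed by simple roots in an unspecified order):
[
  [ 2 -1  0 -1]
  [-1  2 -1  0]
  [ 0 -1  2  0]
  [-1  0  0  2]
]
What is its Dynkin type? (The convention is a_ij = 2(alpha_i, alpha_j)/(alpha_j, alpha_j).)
The matrix has rank 4 with 2's on the diagonal. Reading the off-diagonal entries as Dynkin edges (a single edge where a_ij = a_ji = -1; a double or triple edge where a_ij * a_ji = 2 or 3), the diagram is a chain of 4 nodes with single edges (A_4). One simple-root ordering that puts it in standard form is (alpha_4, alpha_1, alpha_2, alpha_3). So the algebra is type A_4, i.e. sl(5).

A4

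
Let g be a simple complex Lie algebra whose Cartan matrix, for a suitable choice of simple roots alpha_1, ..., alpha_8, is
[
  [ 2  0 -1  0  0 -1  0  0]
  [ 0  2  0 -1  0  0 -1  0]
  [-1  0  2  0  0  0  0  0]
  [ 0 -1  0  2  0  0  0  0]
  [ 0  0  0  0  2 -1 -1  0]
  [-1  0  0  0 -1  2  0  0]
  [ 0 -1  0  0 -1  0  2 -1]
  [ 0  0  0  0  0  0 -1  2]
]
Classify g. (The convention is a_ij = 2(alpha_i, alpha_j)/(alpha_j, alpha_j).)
E8

The matrix has rank 8 with 2's on the diagonal. Reading the off-diagonal entries as Dynkin edges (a single edge where a_ij = a_ji = -1; a double or triple edge where a_ij * a_ji = 2 or 3), the diagram is a chain of 7 nodes with one extra node attached to the third node from one end (E_8). One simple-root ordering that puts it in standard form is (alpha_4, alpha_8, alpha_2, alpha_7, alpha_5, alpha_6, alpha_1, alpha_3). So the algebra is type E_8.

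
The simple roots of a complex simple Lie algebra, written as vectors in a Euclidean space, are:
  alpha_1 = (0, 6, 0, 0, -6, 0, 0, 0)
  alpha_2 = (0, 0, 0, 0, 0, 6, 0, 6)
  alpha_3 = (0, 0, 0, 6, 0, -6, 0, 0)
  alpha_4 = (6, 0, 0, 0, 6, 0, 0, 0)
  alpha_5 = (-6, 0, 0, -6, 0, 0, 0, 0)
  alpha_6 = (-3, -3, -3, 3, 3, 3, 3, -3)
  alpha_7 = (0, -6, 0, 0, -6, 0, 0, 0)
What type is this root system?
type E_7

Compute the Cartan integers a_ij = 2(alpha_i, alpha_j)/(alpha_j, alpha_j); the resulting 7x7 Cartan matrix is
[[2, 0, 0, -1, 0, -1, 0], [0, 2, -1, 0, 0, 0, 0], [0, -1, 2, 0, -1, 0, 0], [-1, 0, 0, 2, -1, 0, -1], [0, 0, -1, -1, 2, 0, 0], [-1, 0, 0, 0, 0, 2, 0], [0, 0, 0, -1, 0, 0, 2]].
All simple roots have the same length, so the diagram is simply laced. The associated Dynkin diagram is a chain of 6 nodes with one extra node attached to the third node from one end (E_7), so the type is E_7.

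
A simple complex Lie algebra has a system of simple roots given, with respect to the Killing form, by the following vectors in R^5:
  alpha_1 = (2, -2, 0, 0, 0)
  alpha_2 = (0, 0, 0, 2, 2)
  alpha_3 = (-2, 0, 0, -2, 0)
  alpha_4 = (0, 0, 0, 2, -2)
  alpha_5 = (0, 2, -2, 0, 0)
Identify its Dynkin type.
type D_5

Compute the Cartan integers a_ij = 2(alpha_i, alpha_j)/(alpha_j, alpha_j); the resulting 5x5 Cartan matrix is
[[2, 0, -1, 0, -1], [0, 2, -1, 0, 0], [-1, -1, 2, -1, 0], [0, 0, -1, 2, 0], [-1, 0, 0, 0, 2]].
All simple roots have the same length, so the diagram is simply laced. The associated Dynkin diagram is a chain of 3 nodes with a fork of two nodes at one end (D_5), so the type is D_5 (the algebra so(10)).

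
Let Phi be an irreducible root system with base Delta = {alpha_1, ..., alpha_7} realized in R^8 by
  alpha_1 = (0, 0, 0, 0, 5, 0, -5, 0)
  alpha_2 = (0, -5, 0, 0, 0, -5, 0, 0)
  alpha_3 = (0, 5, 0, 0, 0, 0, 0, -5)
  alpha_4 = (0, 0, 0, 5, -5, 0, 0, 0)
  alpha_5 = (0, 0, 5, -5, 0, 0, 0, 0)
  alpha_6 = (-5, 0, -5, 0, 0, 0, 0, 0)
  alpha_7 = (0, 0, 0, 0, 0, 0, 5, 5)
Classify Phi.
Compute the Cartan integers a_ij = 2(alpha_i, alpha_j)/(alpha_j, alpha_j); the resulting 7x7 Cartan matrix is
[[2, 0, 0, -1, 0, 0, -1], [0, 2, -1, 0, 0, 0, 0], [0, -1, 2, 0, 0, 0, -1], [-1, 0, 0, 2, -1, 0, 0], [0, 0, 0, -1, 2, -1, 0], [0, 0, 0, 0, -1, 2, 0], [-1, 0, -1, 0, 0, 0, 2]].
All simple roots have the same length, so the diagram is simply laced. The associated Dynkin diagram is a chain of 7 nodes with single edges (A_7), so the type is A_7 (the algebra sl(8)).

A_7 (sl(8))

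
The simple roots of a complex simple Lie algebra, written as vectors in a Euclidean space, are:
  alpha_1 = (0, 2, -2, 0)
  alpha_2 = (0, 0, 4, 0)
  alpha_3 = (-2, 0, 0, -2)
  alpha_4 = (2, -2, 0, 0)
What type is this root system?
Compute the Cartan integers a_ij = 2(alpha_i, alpha_j)/(alpha_j, alpha_j); the resulting 4x4 Cartan matrix is
[[2, -1, 0, -1], [-2, 2, 0, 0], [0, 0, 2, -1], [-1, 0, -1, 2]].
The roots have two lengths (squared-length ratio 2:1); the short ones are alpha_{1,3,4}. The associated Dynkin diagram is a chain of 4 nodes with a double edge at one end; the terminal node there is the unique long simple root (C_4), so the type is C_4 (the algebra sp(8)).

C4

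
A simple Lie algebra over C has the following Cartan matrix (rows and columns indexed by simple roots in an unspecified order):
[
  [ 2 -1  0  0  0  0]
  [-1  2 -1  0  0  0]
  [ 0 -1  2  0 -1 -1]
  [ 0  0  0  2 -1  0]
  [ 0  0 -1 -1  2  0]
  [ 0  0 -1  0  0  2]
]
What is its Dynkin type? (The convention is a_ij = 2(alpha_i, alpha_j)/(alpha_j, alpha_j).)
type E_6

The matrix has rank 6 with 2's on the diagonal. Reading the off-diagonal entries as Dynkin edges (a single edge where a_ij = a_ji = -1; a double or triple edge where a_ij * a_ji = 2 or 3), the diagram is a chain of 5 nodes with one extra node attached to the third node from one end (E_6). One simple-root ordering that puts it in standard form is (alpha_1, alpha_6, alpha_2, alpha_3, alpha_5, alpha_4). So the algebra is type E_6.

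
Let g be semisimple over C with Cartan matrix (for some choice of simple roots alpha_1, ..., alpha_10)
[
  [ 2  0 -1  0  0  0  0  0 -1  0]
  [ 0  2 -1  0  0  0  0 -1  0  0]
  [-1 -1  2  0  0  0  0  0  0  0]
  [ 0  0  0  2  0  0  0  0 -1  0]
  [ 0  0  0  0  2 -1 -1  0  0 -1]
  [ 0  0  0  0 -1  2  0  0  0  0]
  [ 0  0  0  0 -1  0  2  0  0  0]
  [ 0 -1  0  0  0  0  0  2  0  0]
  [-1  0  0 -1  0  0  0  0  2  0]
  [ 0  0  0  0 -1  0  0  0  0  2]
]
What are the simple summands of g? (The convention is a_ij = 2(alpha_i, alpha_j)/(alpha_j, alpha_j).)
The diagram associated to this matrix has two connected components: the simple roots {alpha_1, alpha_2, alpha_3, alpha_4, alpha_8, alpha_9} form a chain of 6 nodes with single edges (A_6), and {alpha_5, alpha_6, alpha_7, alpha_10} form a chain of 2 nodes with a fork of two nodes at one end (D_4). A semisimple Lie algebra decomposes uniquely as the direct sum of simple ideals, one per connected component of its Dynkin diagram, so g ≅ A_6 ⊕ D_4 (dimension 48 + 28 = 76).

A_6 (sl(7)) + D_4 (so(8))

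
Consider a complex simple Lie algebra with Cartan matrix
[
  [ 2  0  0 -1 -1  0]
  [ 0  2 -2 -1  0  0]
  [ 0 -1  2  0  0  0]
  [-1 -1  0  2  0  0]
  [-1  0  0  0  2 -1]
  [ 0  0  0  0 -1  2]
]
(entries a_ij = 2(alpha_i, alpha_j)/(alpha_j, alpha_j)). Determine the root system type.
B6

The matrix has rank 6 with 2's on the diagonal. Reading the off-diagonal entries as Dynkin edges (a single edge where a_ij = a_ji = -1; a double or triple edge where a_ij * a_ji = 2 or 3), the diagram is a chain of 6 nodes with a double edge at one end; the terminal node there is the unique short simple root (B_6). One simple-root ordering that puts it in standard form is (alpha_6, alpha_5, alpha_1, alpha_4, alpha_2, alpha_3). So the algebra is type B_6, i.e. so(13).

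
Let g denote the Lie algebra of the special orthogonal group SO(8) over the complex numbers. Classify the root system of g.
This is so(8) with 8 even, which has dimension 8(8-1)/2 = 28 and rank 8/2 = 4. In the classification of classical Lie algebras, the orthogonal algebra so(2n) in an even number of variables has type D_n; here n = 4, so the Dynkin diagram is a chain of 2 nodes with a fork of two nodes at one end (D_4). Hence the type is D_4.

D_4 (so(8))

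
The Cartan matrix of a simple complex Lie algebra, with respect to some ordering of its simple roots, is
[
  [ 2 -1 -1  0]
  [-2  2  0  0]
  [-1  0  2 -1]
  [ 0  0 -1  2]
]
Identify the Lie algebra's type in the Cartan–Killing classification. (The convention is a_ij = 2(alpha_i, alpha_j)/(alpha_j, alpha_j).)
C_4

The matrix has rank 4 with 2's on the diagonal. Reading the off-diagonal entries as Dynkin edges (a single edge where a_ij = a_ji = -1; a double or triple edge where a_ij * a_ji = 2 or 3), the diagram is a chain of 4 nodes with a double edge at one end; the terminal node there is the unique long simple root (C_4). One simple-root ordering that puts it in standard form is (alpha_4, alpha_3, alpha_1, alpha_2). So the algebra is type C_4, i.e. sp(8).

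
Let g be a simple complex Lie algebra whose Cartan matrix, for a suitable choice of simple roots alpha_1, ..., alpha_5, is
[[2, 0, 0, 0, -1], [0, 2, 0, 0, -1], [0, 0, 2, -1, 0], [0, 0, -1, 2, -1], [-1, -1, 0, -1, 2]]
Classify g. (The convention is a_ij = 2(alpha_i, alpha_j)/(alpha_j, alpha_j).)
The matrix has rank 5 with 2's on the diagonal. Reading the off-diagonal entries as Dynkin edges (a single edge where a_ij = a_ji = -1; a double or triple edge where a_ij * a_ji = 2 or 3), the diagram is a chain of 3 nodes with a fork of two nodes at one end (D_5). One simple-root ordering that puts it in standard form is (alpha_3, alpha_4, alpha_5, alpha_1, alpha_2). So the algebra is type D_5, i.e. so(10).

D_5 (so(10))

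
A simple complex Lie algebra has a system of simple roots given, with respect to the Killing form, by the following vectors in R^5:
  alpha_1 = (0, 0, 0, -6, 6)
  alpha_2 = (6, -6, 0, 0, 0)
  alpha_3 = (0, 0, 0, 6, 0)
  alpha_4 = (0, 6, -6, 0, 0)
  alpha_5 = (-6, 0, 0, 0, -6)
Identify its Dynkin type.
B_5

Compute the Cartan integers a_ij = 2(alpha_i, alpha_j)/(alpha_j, alpha_j); the resulting 5x5 Cartan matrix is
[[2, 0, -2, 0, -1], [0, 2, 0, -1, -1], [-1, 0, 2, 0, 0], [0, -1, 0, 2, 0], [-1, -1, 0, 0, 2]].
The roots have two lengths (squared-length ratio 2:1); the short ones are alpha_{3}. The associated Dynkin diagram is a chain of 5 nodes with a double edge at one end; the terminal node there is the unique short simple root (B_5), so the type is B_5 (the algebra so(11)).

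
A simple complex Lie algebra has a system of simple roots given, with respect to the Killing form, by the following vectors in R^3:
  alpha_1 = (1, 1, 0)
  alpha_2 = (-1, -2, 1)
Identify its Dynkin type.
Compute the Cartan integers a_ij = 2(alpha_i, alpha_j)/(alpha_j, alpha_j); the resulting 2x2 Cartan matrix is
[[2, -1], [-3, 2]].
The roots have two lengths (squared-length ratio 3:1); the short ones are alpha_{1}. The associated Dynkin diagram is two nodes joined by a triple edge (G_2), so the type is G_2.

G2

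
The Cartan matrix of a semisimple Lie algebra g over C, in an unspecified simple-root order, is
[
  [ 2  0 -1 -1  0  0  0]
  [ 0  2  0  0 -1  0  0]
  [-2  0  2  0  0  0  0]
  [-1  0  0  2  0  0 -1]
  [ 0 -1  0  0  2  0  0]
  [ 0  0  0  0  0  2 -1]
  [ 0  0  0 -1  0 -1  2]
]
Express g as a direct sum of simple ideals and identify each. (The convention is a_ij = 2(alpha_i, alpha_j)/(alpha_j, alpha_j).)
type A_2 ⊕ type C_5

The diagram associated to this matrix has two connected components: the simple roots {alpha_2, alpha_5} form a chain of 2 nodes with single edges (A_2), and {alpha_1, alpha_3, alpha_4, alpha_6, alpha_7} form a chain of 5 nodes with a double edge at one end; the terminal node there is the unique long simple root (C_5). A semisimple Lie algebra decomposes uniquely as the direct sum of simple ideals, one per connected component of its Dynkin diagram, so g ≅ A_2 ⊕ C_5 (dimension 8 + 55 = 63).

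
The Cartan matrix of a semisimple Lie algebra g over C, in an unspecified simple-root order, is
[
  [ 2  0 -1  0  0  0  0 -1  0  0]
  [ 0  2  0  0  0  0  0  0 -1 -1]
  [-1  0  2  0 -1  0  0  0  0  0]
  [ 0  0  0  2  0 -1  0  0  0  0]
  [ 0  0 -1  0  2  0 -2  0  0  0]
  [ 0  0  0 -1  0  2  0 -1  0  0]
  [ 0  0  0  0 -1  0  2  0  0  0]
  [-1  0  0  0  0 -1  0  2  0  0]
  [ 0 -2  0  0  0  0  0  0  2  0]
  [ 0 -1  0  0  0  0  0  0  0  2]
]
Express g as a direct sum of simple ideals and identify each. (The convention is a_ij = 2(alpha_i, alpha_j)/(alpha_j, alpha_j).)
B_7 (so(15)) + C_3 (sp(6))

The diagram associated to this matrix has two connected components: the simple roots {alpha_1, alpha_3, alpha_4, alpha_5, alpha_6, alpha_7, alpha_8} form a chain of 7 nodes with a double edge at one end; the terminal node there is the unique short simple root (B_7), and {alpha_2, alpha_9, alpha_10} form a chain of 3 nodes with a double edge at one end; the terminal node there is the unique long simple root (C_3). A semisimple Lie algebra decomposes uniquely as the direct sum of simple ideals, one per connected component of its Dynkin diagram, so g ≅ B_7 ⊕ C_3 (dimension 105 + 21 = 126).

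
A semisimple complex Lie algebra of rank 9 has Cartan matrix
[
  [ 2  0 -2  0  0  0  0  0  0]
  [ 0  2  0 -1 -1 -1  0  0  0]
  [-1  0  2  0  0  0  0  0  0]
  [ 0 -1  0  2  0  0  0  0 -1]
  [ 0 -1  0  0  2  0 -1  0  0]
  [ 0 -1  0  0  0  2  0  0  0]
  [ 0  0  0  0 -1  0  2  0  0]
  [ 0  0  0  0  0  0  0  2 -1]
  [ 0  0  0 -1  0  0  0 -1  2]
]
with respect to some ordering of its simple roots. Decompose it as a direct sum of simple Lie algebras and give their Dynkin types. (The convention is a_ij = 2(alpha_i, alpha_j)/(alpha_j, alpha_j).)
B_2 (so(5)) ⊕ E_7

The diagram associated to this matrix has two connected components: the simple roots {alpha_1, alpha_3} form a chain of 2 nodes with a double edge at one end; the terminal node there is the unique short simple root (B_2), and {alpha_2, alpha_4, alpha_5, alpha_6, alpha_7, alpha_8, alpha_9} form a chain of 6 nodes with one extra node attached to the third node from one end (E_7). A semisimple Lie algebra decomposes uniquely as the direct sum of simple ideals, one per connected component of its Dynkin diagram, so g ≅ B_2 ⊕ E_7 (dimension 10 + 133 = 143).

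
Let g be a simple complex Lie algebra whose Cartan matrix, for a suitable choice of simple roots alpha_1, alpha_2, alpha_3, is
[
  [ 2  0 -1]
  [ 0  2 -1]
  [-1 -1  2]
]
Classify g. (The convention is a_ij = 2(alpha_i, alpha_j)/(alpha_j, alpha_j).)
The matrix has rank 3 with 2's on the diagonal. Reading the off-diagonal entries as Dynkin edges (a single edge where a_ij = a_ji = -1; a double or triple edge where a_ij * a_ji = 2 or 3), the diagram is a chain of 3 nodes with single edges (A_3). One simple-root ordering that puts it in standard form is (alpha_2, alpha_3, alpha_1). So the algebra is type A_3, i.e. sl(4).

A3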